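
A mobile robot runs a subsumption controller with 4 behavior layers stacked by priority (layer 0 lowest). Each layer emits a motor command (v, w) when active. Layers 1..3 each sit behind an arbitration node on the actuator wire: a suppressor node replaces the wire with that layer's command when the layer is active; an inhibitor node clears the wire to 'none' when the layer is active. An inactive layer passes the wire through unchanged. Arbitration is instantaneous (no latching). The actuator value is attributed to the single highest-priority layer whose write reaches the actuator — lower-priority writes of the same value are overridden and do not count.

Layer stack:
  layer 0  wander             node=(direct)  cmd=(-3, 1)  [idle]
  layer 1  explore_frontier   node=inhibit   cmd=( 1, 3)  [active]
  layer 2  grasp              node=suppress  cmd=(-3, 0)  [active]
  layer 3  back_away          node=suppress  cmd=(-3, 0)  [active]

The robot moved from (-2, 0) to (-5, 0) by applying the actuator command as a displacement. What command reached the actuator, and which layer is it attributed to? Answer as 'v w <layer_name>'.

-3 0 back_away

displacement = (-5, 0) − (-2, 0) = (-3, 0)
L0 wander: idle → wire = none
L1 explore_frontier: active, inhibitor → wire = none
L2 grasp: active, suppressor → wire = (-3, 0)
L3 back_away: active, suppressor → wire = (-3, 0)
actuator = (-3, 0) — from layer 3 (back_away)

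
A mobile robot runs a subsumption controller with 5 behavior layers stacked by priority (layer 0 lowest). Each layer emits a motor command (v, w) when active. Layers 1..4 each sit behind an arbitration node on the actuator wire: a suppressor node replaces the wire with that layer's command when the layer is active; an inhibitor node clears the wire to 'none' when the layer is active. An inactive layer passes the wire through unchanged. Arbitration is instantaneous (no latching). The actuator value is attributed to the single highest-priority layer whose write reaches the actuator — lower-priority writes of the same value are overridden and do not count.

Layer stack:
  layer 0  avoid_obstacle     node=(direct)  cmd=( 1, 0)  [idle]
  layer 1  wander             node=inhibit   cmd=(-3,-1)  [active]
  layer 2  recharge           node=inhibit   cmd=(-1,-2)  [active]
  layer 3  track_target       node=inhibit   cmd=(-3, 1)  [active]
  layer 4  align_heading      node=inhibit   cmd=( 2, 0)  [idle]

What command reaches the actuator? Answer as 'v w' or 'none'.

L0 avoid_obstacle: idle → wire = none
L1 wander: active, inhibitor → wire = none
L2 recharge: active, inhibitor → wire = none
L3 track_target: active, inhibitor → wire = none
L4 align_heading: idle → wire stays none
actuator = none

none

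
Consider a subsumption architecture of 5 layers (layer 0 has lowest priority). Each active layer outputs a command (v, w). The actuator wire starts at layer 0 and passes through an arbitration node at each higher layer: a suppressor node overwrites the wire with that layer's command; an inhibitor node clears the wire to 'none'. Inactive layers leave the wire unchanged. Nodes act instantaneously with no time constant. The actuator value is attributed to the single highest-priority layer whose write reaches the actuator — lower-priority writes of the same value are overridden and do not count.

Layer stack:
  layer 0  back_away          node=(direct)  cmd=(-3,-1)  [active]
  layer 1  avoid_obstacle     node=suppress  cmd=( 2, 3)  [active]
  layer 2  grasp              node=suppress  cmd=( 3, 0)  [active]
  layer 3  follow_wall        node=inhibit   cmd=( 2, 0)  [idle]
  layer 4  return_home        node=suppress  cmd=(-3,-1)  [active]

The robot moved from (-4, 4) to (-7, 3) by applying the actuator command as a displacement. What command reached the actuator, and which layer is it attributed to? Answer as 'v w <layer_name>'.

displacement = (-7, 3) − (-4, 4) = (-3, -1)
[0] back_away on; wire := (-3, -1)
[1] avoid_obstacle on (suppress); wire := (2, 3)
[2] grasp on (suppress); wire := (3, 0)
[3] follow_wall off; pass (3, 0)
[4] return_home on (suppress); wire := (-3, -1)
output (-3, -1) — from layer 4 (return_home)

-3 -1 return_home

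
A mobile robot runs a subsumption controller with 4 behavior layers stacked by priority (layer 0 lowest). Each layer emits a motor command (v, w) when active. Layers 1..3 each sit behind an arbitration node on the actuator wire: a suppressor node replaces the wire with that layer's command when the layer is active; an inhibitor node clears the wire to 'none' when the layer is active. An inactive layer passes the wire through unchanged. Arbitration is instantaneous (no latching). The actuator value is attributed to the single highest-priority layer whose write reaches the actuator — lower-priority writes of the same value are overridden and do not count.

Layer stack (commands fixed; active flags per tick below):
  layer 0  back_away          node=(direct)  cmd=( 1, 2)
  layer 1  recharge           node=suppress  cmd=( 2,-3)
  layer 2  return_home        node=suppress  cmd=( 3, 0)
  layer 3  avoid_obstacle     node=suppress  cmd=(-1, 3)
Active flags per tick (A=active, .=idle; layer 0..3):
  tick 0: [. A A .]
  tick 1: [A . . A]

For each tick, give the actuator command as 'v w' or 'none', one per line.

tick 0:
  [0] back_away off; wire := none
  [1] recharge on (suppress); wire := (2, -3)
  [2] return_home on (suppress); wire := (3, 0)
  [3] avoid_obstacle off; pass (3, 0)
  output (3, 0)
tick 1:
  [0] back_away on; wire := (1, 2)
  [1] recharge off; pass (1, 2)
  [2] return_home off; pass (1, 2)
  [3] avoid_obstacle on (suppress); wire := (-1, 3)
  output (-1, 3)

3 0
-1 3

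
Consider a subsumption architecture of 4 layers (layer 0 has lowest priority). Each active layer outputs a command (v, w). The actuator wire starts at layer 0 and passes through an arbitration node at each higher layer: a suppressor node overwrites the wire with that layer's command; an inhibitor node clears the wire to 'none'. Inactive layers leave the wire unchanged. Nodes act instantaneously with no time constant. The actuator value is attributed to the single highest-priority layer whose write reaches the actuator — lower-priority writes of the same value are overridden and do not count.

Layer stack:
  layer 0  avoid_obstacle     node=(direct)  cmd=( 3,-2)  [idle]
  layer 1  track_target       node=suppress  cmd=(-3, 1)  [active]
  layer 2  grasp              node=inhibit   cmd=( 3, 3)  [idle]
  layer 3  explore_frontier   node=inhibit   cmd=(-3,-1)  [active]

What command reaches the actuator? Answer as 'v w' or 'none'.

[0] avoid_obstacle off; wire := none
[1] track_target on (suppress); wire := (-3, 1)
[2] grasp off; pass (-3, 1)
[3] explore_frontier on (inhibit); wire := none
output none

none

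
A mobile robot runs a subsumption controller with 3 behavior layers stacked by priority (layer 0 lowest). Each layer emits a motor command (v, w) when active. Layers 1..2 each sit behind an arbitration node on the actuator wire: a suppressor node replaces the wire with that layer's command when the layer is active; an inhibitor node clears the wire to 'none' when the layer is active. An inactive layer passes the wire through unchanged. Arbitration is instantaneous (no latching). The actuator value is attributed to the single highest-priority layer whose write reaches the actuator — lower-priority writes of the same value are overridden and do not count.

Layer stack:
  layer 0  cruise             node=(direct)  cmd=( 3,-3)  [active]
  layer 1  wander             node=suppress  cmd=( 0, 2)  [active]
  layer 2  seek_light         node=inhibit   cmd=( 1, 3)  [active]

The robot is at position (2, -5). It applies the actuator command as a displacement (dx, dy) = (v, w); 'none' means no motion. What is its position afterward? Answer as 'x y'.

L0 cruise: active, feeds wire = (3, -3)
L1 wander: active, suppressor → wire = (0, 2)
L2 seek_light: active, inhibitor → wire = none
actuator = none
position: (2, -5) + none = (2, -5)

2 -5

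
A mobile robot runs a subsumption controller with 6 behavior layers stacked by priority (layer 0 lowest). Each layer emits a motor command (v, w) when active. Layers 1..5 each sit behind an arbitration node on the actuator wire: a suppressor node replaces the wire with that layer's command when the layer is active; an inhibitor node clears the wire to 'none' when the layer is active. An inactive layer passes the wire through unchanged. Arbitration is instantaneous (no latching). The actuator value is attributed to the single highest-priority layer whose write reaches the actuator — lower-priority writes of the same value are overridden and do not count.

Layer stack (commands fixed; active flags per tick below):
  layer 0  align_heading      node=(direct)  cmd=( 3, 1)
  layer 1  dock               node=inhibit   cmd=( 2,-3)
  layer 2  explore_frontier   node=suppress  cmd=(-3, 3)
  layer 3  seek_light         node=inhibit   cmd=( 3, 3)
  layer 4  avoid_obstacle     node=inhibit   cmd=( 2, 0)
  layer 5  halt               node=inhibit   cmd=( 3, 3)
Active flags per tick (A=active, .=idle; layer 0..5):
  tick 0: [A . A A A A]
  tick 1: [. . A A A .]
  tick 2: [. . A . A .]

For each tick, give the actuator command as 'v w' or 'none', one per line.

none
none
none

tick 0:
  layer 0 (align_heading) active — direct: (3, 1)
  layer 1 (dock) idle — unchanged: (3, 1)
  layer 2 (explore_frontier) active — suppresses: (-3, 3)
  layer 3 (seek_light) active — inhibits: none
  layer 4 (avoid_obstacle) active — inhibits: none
  layer 5 (halt) active — inhibits: none
  → actuator none
tick 1:
  layer 0 (align_heading) idle — none
  layer 1 (dock) idle — unchanged: none
  layer 2 (explore_frontier) active — suppresses: (-3, 3)
  layer 3 (seek_light) active — inhibits: none
  layer 4 (avoid_obstacle) active — inhibits: none
  layer 5 (halt) idle — unchanged: none
  → actuator none
tick 2:
  layer 0 (align_heading) idle — none
  layer 1 (dock) idle — unchanged: none
  layer 2 (explore_frontier) active — suppresses: (-3, 3)
  layer 3 (seek_light) idle — unchanged: (-3, 3)
  layer 4 (avoid_obstacle) active — inhibits: none
  layer 5 (halt) idle — unchanged: none
  → actuator none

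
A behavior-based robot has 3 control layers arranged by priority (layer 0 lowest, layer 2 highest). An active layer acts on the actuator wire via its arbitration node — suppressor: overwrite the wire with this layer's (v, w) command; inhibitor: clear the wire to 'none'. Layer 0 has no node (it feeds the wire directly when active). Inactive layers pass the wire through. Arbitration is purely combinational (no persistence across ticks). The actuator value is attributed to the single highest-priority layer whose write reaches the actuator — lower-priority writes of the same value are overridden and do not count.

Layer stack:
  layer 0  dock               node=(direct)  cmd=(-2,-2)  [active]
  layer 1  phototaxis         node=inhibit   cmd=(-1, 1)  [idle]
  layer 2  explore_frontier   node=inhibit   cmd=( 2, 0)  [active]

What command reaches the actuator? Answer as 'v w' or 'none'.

layer 0 (dock) active — direct: (-2, -2)
layer 1 (phototaxis) idle — unchanged: (-2, -2)
layer 2 (explore_frontier) active — inhibits: none
→ actuator none

none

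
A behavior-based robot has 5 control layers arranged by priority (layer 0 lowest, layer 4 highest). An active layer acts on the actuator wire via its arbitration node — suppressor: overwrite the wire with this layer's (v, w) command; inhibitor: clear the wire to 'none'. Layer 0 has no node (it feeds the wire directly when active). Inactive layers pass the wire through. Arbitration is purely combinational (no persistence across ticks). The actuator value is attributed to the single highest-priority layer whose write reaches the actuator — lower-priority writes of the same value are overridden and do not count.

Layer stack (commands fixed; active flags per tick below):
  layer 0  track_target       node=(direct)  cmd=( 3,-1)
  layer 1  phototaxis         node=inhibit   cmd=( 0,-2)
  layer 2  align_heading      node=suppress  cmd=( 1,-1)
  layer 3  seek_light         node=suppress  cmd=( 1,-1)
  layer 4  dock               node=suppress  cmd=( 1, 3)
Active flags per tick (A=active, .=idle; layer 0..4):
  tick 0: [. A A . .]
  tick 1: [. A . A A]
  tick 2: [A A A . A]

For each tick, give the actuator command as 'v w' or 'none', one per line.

tick 0:
  [0] track_target off; wire := none
  [1] phototaxis on (inhibit); wire := none
  [2] align_heading on (suppress); wire := (1, -1)
  [3] seek_light off; pass (1, -1)
  [4] dock off; pass (1, -1)
  output (1, -1)
tick 1:
  [0] track_target off; wire := none
  [1] phototaxis on (inhibit); wire := none
  [2] align_heading off; pass none
  [3] seek_light on (suppress); wire := (1, -1)
  [4] dock on (suppress); wire := (1, 3)
  output (1, 3)
tick 2:
  [0] track_target on; wire := (3, -1)
  [1] phototaxis on (inhibit); wire := none
  [2] align_heading on (suppress); wire := (1, -1)
  [3] seek_light off; pass (1, -1)
  [4] dock on (suppress); wire := (1, 3)
  output (1, 3)

1 -1
1 3
1 3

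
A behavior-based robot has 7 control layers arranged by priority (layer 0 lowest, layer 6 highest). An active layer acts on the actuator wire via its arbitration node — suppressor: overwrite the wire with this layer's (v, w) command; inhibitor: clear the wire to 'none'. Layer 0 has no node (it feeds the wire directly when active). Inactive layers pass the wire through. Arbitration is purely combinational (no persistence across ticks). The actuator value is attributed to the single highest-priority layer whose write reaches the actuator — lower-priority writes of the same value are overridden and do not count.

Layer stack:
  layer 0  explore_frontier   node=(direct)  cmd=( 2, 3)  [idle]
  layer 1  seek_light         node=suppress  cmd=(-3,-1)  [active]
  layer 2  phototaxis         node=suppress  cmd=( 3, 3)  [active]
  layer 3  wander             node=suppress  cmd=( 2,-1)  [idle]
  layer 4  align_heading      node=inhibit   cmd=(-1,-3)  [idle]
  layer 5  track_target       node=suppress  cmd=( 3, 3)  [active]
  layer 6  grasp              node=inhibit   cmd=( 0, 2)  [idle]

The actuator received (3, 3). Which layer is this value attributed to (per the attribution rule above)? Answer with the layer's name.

[0] explore_frontier off; wire := none
[1] seek_light on (suppress); wire := (-3, -1)
[2] phototaxis on (suppress); wire := (3, 3)
[3] wander off; pass (3, 3)
[4] align_heading off; pass (3, 3)
[5] track_target on (suppress); wire := (3, 3)
[6] grasp off; pass (3, 3)
output (3, 3)
last writer: layer 5 = track_target

track_target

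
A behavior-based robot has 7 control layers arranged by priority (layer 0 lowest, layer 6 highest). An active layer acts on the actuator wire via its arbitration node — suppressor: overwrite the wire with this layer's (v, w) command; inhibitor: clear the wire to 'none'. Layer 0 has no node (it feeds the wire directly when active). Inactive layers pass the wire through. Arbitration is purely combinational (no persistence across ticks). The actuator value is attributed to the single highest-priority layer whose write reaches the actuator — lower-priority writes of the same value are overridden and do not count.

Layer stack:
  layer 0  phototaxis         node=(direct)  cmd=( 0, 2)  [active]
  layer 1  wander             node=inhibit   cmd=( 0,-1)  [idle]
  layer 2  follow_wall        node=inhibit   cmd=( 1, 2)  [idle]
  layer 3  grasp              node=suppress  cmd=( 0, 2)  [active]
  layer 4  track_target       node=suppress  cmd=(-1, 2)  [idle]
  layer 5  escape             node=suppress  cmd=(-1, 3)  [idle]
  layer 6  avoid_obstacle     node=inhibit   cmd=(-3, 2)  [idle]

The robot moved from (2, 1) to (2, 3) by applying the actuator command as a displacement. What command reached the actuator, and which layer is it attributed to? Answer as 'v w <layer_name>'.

0 2 grasp

displacement = (2, 3) − (2, 1) = (0, 2)
layer 0 (phototaxis) active — direct: (0, 2)
layer 1 (wander) idle — unchanged: (0, 2)
layer 2 (follow_wall) idle — unchanged: (0, 2)
layer 3 (grasp) active — suppresses: (0, 2)
layer 4 (track_target) idle — unchanged: (0, 2)
layer 5 (escape) idle — unchanged: (0, 2)
layer 6 (avoid_obstacle) idle — unchanged: (0, 2)
→ actuator (0, 2) — from layer 3 (grasp)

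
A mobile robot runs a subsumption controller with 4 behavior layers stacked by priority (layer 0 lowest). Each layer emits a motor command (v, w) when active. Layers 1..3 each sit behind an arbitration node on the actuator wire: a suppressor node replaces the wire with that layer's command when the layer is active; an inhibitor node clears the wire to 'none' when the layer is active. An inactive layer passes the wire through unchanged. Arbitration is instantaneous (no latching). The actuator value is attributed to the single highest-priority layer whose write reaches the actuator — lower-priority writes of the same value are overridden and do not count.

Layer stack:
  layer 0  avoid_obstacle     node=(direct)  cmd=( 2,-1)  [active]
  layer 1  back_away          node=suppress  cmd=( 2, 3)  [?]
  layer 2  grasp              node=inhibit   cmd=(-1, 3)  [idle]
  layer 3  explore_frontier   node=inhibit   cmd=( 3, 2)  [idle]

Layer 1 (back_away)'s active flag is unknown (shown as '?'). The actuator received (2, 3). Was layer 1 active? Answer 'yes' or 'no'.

If layer 1 is active=yes:
  actuator would be (2, 3)
If layer 1 is active=no:
  actuator would be (2, -1)
Observed (2, 3), so layer 1 was active.

yes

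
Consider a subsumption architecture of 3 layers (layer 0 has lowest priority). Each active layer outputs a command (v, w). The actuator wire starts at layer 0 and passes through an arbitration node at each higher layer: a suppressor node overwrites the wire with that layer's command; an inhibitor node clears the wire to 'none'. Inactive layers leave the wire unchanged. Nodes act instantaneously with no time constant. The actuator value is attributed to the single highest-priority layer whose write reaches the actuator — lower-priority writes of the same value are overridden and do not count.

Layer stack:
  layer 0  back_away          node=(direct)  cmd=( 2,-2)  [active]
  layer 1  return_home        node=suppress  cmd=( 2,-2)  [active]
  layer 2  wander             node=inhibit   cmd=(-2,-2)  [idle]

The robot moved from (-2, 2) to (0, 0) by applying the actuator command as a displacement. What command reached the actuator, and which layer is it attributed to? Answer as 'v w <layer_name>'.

displacement = (0, 0) − (-2, 2) = (2, -2)
layer 0 (back_away) active — direct: (2, -2)
layer 1 (return_home) active — suppresses: (2, -2)
layer 2 (wander) idle — unchanged: (2, -2)
→ actuator (2, -2) — from layer 1 (return_home)

2 -2 return_home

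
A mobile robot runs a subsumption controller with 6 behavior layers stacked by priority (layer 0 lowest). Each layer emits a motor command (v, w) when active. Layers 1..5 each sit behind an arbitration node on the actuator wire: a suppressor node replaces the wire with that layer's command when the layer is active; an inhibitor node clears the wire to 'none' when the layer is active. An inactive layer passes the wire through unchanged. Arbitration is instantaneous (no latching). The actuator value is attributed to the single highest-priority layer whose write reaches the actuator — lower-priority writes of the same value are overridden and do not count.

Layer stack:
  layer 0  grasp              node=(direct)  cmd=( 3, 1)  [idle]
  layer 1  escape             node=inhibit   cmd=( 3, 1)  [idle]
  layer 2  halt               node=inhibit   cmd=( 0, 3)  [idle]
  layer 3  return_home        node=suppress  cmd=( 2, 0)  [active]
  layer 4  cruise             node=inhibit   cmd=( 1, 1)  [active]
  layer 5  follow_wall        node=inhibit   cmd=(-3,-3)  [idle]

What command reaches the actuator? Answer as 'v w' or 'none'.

layer 0 (grasp) idle — none
layer 1 (escape) idle — unchanged: none
layer 2 (halt) idle — unchanged: none
layer 3 (return_home) active — suppresses: (2, 0)
layer 4 (cruise) active — inhibits: none
layer 5 (follow_wall) idle — unchanged: none
→ actuator none

none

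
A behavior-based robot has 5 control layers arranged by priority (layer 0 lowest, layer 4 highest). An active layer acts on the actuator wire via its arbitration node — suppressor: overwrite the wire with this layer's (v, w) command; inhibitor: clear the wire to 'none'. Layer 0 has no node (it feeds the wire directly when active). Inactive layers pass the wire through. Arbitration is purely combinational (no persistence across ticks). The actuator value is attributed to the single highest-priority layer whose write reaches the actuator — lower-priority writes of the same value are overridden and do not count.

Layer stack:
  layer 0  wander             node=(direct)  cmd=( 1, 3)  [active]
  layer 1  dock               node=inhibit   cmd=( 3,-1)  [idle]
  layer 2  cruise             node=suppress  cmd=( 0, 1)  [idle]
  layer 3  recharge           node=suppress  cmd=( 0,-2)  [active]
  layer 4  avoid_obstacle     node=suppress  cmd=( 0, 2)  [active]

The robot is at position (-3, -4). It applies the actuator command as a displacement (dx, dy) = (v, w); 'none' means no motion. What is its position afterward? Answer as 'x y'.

L0 wander: active, feeds wire = (1, 3)
L1 dock: idle → wire stays (1, 3)
L2 cruise: idle → wire stays (1, 3)
L3 recharge: active, suppressor → wire = (0, -2)
L4 avoid_obstacle: active, suppressor → wire = (0, 2)
actuator = (0, 2)
position: (-3, -4) + (0, 2) = (-3, -2)

-3 -2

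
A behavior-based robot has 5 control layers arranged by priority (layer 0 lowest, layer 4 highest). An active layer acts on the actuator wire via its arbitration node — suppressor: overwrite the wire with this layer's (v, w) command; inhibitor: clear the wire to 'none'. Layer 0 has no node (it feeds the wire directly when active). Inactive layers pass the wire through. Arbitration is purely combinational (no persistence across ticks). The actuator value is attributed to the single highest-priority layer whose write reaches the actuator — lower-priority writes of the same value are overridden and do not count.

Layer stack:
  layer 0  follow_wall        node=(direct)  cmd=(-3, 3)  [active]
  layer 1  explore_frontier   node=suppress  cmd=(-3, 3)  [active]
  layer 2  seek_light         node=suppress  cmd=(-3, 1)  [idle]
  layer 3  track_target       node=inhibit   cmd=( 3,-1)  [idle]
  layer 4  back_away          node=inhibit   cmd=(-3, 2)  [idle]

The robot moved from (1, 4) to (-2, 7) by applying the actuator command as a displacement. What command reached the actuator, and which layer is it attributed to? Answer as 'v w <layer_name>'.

displacement = (-2, 7) − (1, 4) = (-3, 3)
layer 0 (follow_wall) active — direct: (-3, 3)
layer 1 (explore_frontier) active — suppresses: (-3, 3)
layer 2 (seek_light) idle — unchanged: (-3, 3)
layer 3 (track_target) idle — unchanged: (-3, 3)
layer 4 (back_away) idle — unchanged: (-3, 3)
→ actuator (-3, 3) — from layer 1 (explore_frontier)

-3 3 explore_frontier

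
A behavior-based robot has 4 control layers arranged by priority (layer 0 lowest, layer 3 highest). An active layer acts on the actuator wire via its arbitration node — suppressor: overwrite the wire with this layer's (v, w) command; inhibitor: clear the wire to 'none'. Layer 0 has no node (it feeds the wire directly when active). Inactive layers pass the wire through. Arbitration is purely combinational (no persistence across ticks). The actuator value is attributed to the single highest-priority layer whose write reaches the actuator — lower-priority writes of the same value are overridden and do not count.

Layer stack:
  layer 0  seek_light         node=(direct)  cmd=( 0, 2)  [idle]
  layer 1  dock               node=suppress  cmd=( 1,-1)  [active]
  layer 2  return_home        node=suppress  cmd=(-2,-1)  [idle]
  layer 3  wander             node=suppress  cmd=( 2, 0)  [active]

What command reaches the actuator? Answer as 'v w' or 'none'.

layer 0 (seek_light) idle — none
layer 1 (dock) active — suppresses: (1, -1)
layer 2 (return_home) idle — unchanged: (1, -1)
layer 3 (wander) active — suppresses: (2, 0)
→ actuator (2, 0)

2 0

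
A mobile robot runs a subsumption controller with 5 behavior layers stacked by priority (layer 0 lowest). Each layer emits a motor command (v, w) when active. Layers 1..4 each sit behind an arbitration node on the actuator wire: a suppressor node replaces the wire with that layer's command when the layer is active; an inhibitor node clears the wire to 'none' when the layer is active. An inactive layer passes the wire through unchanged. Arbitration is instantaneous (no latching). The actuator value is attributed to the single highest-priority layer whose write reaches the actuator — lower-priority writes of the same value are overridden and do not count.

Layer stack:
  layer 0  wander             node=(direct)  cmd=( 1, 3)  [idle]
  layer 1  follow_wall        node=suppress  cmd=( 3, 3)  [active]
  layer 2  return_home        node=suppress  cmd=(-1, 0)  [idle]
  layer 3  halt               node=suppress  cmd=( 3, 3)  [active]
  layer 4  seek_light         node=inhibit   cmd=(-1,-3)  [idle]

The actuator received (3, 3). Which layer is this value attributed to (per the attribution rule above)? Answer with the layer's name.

L0 wander: idle → wire = none
L1 follow_wall: active, suppressor → wire = (3, 3)
L2 return_home: idle → wire stays (3, 3)
L3 halt: active, suppressor → wire = (3, 3)
L4 seek_light: idle → wire stays (3, 3)
actuator = (3, 3)
last writer: layer 3 = halt

halt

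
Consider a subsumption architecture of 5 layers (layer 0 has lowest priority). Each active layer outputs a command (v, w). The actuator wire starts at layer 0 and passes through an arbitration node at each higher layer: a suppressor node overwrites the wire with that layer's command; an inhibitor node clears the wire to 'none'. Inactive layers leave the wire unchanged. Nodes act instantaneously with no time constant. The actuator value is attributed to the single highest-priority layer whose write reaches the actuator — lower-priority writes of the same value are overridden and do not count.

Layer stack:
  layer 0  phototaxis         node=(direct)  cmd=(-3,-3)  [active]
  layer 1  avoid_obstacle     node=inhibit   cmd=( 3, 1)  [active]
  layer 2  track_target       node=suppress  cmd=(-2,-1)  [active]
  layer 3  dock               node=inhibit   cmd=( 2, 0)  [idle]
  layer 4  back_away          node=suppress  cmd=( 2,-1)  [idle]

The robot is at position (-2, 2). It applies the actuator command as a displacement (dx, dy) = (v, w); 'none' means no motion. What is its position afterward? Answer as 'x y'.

L0 phototaxis: active, feeds wire = (-3, -3)
L1 avoid_obstacle: active, inhibitor → wire = none
L2 track_target: active, suppressor → wire = (-2, -1)
L3 dock: idle → wire stays (-2, -1)
L4 back_away: idle → wire stays (-2, -1)
actuator = (-2, -1)
position: (-2, 2) + (-2, -1) = (-4, 1)

-4 1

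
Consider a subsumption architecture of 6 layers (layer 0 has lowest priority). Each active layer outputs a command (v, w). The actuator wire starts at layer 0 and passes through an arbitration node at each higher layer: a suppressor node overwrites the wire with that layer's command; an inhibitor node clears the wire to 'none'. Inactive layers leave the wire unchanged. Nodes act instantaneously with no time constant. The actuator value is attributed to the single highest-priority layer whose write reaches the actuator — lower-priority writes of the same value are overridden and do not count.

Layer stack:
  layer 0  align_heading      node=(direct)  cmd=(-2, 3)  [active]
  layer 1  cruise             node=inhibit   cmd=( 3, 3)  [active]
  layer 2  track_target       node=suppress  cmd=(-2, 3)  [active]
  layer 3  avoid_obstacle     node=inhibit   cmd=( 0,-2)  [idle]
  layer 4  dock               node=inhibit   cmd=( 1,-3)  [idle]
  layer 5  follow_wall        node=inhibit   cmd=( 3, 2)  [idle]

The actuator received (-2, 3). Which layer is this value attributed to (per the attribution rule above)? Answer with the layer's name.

track_target

layer 0 (align_heading) active — direct: (-2, 3)
layer 1 (cruise) active — inhibits: none
layer 2 (track_target) active — suppresses: (-2, 3)
layer 3 (avoid_obstacle) idle — unchanged: (-2, 3)
layer 4 (dock) idle — unchanged: (-2, 3)
layer 5 (follow_wall) idle — unchanged: (-2, 3)
→ actuator (-2, 3)
last writer: layer 2 = track_target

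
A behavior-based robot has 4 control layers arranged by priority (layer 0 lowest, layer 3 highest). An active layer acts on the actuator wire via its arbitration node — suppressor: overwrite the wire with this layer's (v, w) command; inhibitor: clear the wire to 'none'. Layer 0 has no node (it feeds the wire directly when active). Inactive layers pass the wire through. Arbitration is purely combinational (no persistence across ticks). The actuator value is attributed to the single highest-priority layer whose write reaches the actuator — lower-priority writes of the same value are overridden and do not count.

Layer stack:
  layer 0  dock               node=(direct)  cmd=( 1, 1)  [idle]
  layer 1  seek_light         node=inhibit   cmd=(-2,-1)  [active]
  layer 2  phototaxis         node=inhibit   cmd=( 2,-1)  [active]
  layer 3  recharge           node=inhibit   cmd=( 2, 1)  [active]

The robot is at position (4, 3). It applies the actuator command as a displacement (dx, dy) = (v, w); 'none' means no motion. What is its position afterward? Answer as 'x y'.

4 3

L0 dock: idle → wire = none
L1 seek_light: active, inhibitor → wire = none
L2 phototaxis: active, inhibitor → wire = none
L3 recharge: active, inhibitor → wire = none
actuator = none
position: (4, 3) + none = (4, 3)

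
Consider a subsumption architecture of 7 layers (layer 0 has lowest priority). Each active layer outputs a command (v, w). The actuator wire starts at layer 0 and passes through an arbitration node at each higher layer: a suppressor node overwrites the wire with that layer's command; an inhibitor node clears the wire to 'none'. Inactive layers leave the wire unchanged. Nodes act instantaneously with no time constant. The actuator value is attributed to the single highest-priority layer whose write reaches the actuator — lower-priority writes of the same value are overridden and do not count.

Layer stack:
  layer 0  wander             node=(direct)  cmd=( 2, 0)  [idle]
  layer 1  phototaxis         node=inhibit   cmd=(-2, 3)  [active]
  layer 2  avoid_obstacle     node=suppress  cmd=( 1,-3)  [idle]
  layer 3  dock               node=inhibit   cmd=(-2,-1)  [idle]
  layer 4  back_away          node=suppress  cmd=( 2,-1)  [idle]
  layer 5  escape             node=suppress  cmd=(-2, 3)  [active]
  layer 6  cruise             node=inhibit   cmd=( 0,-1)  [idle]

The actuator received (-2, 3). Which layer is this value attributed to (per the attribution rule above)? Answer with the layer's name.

escape

[0] wander off; wire := none
[1] phototaxis on (inhibit); wire := none
[2] avoid_obstacle off; pass none
[3] dock off; pass none
[4] back_away off; pass none
[5] escape on (suppress); wire := (-2, 3)
[6] cruise off; pass (-2, 3)
output (-2, 3)
last writer: layer 5 = escape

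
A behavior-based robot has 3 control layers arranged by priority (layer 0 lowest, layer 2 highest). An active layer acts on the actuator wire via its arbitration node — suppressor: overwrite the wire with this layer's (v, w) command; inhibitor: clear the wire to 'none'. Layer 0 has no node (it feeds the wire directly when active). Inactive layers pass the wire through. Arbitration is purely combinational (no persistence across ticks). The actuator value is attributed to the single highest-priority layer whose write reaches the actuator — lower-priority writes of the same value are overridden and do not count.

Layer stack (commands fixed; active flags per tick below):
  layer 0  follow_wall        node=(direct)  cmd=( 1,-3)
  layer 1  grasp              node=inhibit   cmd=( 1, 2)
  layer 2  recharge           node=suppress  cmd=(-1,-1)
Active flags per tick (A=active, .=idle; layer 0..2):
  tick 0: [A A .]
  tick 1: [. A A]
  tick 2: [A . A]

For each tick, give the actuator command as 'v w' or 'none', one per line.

tick 0:
  layer 0 (follow_wall) active — direct: (1, -3)
  layer 1 (grasp) active — inhibits: none
  layer 2 (recharge) idle — unchanged: none
  → actuator none
tick 1:
  layer 0 (follow_wall) idle — none
  layer 1 (grasp) active — inhibits: none
  layer 2 (recharge) active — suppresses: (-1, -1)
  → actuator (-1, -1)
tick 2:
  layer 0 (follow_wall) active — direct: (1, -3)
  layer 1 (grasp) idle — unchanged: (1, -3)
  layer 2 (recharge) active — suppresses: (-1, -1)
  → actuator (-1, -1)

none
-1 -1
-1 -1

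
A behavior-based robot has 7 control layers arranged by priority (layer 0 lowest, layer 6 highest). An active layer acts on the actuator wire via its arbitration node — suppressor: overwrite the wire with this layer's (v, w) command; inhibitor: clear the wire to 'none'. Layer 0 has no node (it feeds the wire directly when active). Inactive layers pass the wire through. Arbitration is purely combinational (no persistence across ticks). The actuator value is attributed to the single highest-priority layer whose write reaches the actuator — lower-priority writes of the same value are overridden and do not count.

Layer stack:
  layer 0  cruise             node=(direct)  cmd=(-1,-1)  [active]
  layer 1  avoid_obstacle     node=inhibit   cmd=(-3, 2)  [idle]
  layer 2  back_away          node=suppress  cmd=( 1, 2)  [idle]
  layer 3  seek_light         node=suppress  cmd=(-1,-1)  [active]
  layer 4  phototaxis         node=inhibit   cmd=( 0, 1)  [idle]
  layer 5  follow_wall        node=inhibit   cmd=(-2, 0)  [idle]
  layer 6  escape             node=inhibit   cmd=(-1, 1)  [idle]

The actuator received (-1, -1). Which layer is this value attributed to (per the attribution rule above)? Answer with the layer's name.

[0] cruise on; wire := (-1, -1)
[1] avoid_obstacle off; pass (-1, -1)
[2] back_away off; pass (-1, -1)
[3] seek_light on (suppress); wire := (-1, -1)
[4] phototaxis off; pass (-1, -1)
[5] follow_wall off; pass (-1, -1)
[6] escape off; pass (-1, -1)
output (-1, -1)
last writer: layer 3 = seek_light

seek_light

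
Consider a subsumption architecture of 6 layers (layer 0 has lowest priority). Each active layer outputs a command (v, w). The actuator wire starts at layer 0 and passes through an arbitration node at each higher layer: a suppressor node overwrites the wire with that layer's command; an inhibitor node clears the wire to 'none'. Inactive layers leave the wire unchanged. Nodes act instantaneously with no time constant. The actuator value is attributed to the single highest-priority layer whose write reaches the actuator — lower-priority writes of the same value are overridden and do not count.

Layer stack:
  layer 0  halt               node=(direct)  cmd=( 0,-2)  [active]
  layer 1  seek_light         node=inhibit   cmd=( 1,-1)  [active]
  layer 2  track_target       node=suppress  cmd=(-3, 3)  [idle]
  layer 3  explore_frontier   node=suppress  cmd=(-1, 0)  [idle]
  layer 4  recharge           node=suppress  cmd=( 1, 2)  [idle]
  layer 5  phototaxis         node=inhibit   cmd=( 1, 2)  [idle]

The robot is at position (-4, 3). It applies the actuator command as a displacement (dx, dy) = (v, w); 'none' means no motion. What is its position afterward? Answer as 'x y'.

layer 0 (halt) active — direct: (0, -2)
layer 1 (seek_light) active — inhibits: none
layer 2 (track_target) idle — unchanged: none
layer 3 (explore_frontier) idle — unchanged: none
layer 4 (recharge) idle — unchanged: none
layer 5 (phototaxis) idle — unchanged: none
→ actuator none
position: (-4, 3) + none = (-4, 3)

-4 3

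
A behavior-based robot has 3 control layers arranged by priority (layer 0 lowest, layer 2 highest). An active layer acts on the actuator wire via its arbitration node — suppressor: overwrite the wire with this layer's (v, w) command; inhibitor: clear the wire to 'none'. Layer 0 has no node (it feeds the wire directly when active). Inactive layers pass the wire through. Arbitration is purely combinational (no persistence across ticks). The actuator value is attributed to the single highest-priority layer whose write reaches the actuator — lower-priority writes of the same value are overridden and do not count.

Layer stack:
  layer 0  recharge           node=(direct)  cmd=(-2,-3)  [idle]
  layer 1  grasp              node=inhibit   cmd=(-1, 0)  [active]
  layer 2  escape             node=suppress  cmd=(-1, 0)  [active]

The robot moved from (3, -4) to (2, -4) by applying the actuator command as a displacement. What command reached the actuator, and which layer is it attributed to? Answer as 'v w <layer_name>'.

-1 0 escape

displacement = (2, -4) − (3, -4) = (-1, 0)
[0] recharge off; wire := none
[1] grasp on (inhibit); wire := none
[2] escape on (suppress); wire := (-1, 0)
output (-1, 0) — from layer 2 (escape)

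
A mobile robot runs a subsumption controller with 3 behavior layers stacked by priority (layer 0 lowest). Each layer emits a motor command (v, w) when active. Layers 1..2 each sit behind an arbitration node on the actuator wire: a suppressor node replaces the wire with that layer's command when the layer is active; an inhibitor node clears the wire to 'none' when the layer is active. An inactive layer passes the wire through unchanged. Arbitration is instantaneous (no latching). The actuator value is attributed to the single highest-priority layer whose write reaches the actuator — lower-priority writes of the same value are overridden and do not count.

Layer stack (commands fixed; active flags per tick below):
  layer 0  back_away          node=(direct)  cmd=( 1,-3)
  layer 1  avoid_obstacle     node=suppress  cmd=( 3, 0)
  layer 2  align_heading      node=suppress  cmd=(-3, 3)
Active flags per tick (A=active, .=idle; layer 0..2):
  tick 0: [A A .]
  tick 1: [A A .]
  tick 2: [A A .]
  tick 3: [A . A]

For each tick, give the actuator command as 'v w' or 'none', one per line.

tick 0:
  L0 back_away: active, feeds wire = (1, -3)
  L1 avoid_obstacle: active, suppressor → wire = (3, 0)
  L2 align_heading: idle → wire stays (3, 0)
  actuator = (3, 0)
tick 1:
  L0 back_away: active, feeds wire = (1, -3)
  L1 avoid_obstacle: active, suppressor → wire = (3, 0)
  L2 align_heading: idle → wire stays (3, 0)
  actuator = (3, 0)
tick 2:
  L0 back_away: active, feeds wire = (1, -3)
  L1 avoid_obstacle: active, suppressor → wire = (3, 0)
  L2 align_heading: idle → wire stays (3, 0)
  actuator = (3, 0)
tick 3:
  L0 back_away: active, feeds wire = (1, -3)
  L1 avoid_obstacle: idle → wire stays (1, -3)
  L2 align_heading: active, suppressor → wire = (-3, 3)
  actuator = (-3, 3)

3 0
3 0
3 0
-3 3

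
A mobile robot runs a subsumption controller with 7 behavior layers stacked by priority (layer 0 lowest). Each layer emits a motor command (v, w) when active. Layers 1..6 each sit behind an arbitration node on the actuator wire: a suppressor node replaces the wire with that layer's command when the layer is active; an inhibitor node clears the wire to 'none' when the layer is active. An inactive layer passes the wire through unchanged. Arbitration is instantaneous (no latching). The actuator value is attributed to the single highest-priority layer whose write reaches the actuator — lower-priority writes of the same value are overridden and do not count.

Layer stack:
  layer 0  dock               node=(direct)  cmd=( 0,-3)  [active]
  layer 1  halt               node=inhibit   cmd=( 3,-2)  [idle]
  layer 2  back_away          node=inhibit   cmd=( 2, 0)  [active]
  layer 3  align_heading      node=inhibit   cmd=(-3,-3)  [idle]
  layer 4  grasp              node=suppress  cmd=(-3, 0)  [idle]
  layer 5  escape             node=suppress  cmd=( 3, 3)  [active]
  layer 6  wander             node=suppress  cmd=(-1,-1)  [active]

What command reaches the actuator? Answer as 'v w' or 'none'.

L0 dock: active, feeds wire = (0, -3)
L1 halt: idle → wire stays (0, -3)
L2 back_away: active, inhibitor → wire = none
L3 align_heading: idle → wire stays none
L4 grasp: idle → wire stays none
L5 escape: active, suppressor → wire = (3, 3)
L6 wander: active, suppressor → wire = (-1, -1)
actuator = (-1, -1)

-1 -1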